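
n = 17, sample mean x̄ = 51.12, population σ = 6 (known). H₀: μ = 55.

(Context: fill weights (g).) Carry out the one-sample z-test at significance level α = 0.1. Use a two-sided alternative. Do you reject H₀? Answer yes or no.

reject H₀: yes

SE = σ/√n = 6/√17 = 1.4552
z = (x̄−μ₀)/SE = (51.12−55)/1.4552 = -2.6663
p-value (two-sided) = 0.00767
At α=0.1: p < α → reject H₀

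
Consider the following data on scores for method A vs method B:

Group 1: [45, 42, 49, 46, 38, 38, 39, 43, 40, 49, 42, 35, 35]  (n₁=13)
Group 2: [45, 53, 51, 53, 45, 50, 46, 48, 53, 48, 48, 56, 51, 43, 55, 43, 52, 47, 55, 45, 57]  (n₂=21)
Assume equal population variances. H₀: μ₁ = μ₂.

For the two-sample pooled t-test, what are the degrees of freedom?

df = n₁ + n₂ − 2 = 13 + 21 − 2 = 32

degrees of freedom = 32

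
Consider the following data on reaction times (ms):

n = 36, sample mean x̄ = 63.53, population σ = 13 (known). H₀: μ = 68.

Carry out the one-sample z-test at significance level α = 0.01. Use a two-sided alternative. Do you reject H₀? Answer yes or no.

SE = σ/√n = 13/√36 = 2.1667
z = (x̄−μ₀)/SE = (63.53−68)/2.1667 = -2.0631
p-value (two-sided) = 0.03911
At α=0.01: p ≥ α → fail to reject H₀

reject H₀: no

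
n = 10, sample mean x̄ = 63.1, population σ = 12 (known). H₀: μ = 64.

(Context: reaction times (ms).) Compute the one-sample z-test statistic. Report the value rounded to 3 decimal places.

test statistic = -0.237

SE = σ/√n = 12/√10 = 3.7947
z = (x̄−μ₀)/SE = (63.1−64)/3.7947 = -0.2372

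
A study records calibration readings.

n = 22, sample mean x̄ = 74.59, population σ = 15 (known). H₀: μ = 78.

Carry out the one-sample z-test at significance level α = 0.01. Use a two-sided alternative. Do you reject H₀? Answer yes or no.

reject H₀: no

SE = σ/√n = 15/√22 = 3.1980
z = (x̄−μ₀)/SE = (74.59−78)/3.1980 = -1.0663
p-value (two-sided) = 0.28629
At α=0.01: p ≥ α → fail to reject H₀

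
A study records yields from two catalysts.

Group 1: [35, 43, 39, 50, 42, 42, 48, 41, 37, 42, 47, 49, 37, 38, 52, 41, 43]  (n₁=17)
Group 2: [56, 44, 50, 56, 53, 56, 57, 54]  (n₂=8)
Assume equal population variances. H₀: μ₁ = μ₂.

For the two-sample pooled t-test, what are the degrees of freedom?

df = n₁ + n₂ − 2 = 17 + 8 − 2 = 23

degrees of freedom = 23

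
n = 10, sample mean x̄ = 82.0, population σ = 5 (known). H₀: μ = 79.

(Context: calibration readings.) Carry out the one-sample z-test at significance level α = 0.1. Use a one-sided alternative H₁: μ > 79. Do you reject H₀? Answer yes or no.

SE = σ/√n = 5/√10 = 1.5811
z = (x̄−μ₀)/SE = (82.0−79)/1.5811 = 1.8974
p-value (one-sided, H₁ greater) = 0.02889
At α=0.1: p < α → reject H₀

reject H₀: yes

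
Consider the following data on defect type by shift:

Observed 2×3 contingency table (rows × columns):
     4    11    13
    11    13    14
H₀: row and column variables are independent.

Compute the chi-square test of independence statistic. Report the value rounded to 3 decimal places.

Row totals [28, 38], col totals [15, 24, 27], n=66
χ² = (4−6.36)²/6.36 + (11−10.18)²/10.18 + (13−11.45)²/11.45 + (11−8.64)²/8.64 + (13−13.82)²/13.82 + (14−15.55)²/15.55 = 2.0012
df = 2

test statistic = 2.001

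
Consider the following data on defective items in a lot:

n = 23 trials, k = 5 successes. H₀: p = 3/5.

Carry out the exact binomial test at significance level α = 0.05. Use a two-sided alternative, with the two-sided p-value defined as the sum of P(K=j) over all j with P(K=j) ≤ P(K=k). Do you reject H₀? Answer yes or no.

reject H₀: yes

Exact binomial: n=23, k=5, p₀=3/5=0.6000
P(X=j) = C(n,j)·p₀^j·(1−p₀)^(n−j); p = Σ P(X=j) over j with P(X=j) ≤ P(X=5)
p-value (two-sided) = 0.00034
At α=0.05: p < α → reject H₀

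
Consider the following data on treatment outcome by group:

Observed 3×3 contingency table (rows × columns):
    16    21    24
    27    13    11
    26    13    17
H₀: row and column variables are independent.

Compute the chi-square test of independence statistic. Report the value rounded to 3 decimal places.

test statistic = 9.731

Row totals [61, 51, 56], col totals [69, 47, 52], n=168
χ² = (16−25.05)²/25.05 + (21−17.07)²/17.07 + (24−18.88)²/18.88 + (27−20.95)²/20.95 + (13−14.27)²/14.27 + (11−15.79)²/15.79 + (26−23.00)²/23.00 + (13−15.67)²/15.67 + (17−17.33)²/17.33 = 9.7313
df = 4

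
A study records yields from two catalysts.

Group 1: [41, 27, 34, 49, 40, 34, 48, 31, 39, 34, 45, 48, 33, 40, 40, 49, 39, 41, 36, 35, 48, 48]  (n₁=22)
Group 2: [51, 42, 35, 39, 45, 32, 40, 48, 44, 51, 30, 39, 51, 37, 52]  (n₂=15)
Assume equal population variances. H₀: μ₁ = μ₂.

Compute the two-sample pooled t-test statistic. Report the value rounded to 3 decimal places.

x̄₁=39.955, s₁=6.528, n₁=22
x̄₂=42.400, s₂=7.219, n₂=15
s_p² = [21·6.528² + 14·7.219²]/35 = 46.4158
SE = √(s_p²·(1/22+1/15)) = 2.2813
t = (39.955−42.400)/2.2813 = -1.0720
df = 35

test statistic = -1.072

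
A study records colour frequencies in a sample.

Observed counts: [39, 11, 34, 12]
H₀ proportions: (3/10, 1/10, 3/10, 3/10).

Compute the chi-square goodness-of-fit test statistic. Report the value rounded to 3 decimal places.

n = 96; E_i = n·p_i = [28.80, 9.60, 28.80, 28.80]
χ² = (39−28.80)²/28.80 + (11−9.60)²/9.60 + (34−28.80)²/28.80 + (12−28.80)²/28.80 = 14.5556
df = 3

test statistic = 14.556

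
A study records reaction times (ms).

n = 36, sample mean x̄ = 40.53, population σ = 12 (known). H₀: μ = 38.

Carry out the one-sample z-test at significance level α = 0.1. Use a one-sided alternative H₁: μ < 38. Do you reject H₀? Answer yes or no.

SE = σ/√n = 12/√36 = 2.0000
z = (x̄−μ₀)/SE = (40.53−38)/2.0000 = 1.2650
p-value (one-sided, H₁ less) = 0.89706
At α=0.1: p ≥ α → fail to reject H₀

reject H₀: no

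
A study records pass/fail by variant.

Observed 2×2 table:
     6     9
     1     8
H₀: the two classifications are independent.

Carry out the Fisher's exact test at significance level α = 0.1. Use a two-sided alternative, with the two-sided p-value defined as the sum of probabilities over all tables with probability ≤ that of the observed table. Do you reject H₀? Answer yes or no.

Margins: r₁=15, r₂=9, c₁=7, c₂=17, n=24
p_obs = C(15,6)·C(9,1)/C(24,7); sum pmf over tables with pmf ≤ p_obs
p-value (two-sided) = 0.19071
At α=0.1: p ≥ α → fail to reject H₀

reject H₀: no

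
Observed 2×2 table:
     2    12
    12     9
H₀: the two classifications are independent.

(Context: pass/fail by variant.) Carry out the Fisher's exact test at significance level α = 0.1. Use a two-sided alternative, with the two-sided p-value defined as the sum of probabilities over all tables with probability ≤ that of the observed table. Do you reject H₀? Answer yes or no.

reject H₀: yes

Margins: r₁=14, r₂=21, c₁=14, c₂=21, n=35
p_obs = C(14,2)·C(21,12)/C(35,14); sum pmf over tables with pmf ≤ p_obs
p-value (two-sided) = 0.01561
At α=0.1: p < α → reject H₀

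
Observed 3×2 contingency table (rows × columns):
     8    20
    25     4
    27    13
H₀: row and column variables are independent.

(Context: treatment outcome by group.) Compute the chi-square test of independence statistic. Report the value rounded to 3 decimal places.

test statistic = 20.975

Row totals [28, 29, 40], col totals [60, 37], n=97
χ² = (8−17.32)²/17.32 + (20−10.68)²/10.68 + (25−17.94)²/17.94 + (4−11.06)²/11.06 + (27−24.74)²/24.74 + (13−15.26)²/15.26 = 20.9754
df = 2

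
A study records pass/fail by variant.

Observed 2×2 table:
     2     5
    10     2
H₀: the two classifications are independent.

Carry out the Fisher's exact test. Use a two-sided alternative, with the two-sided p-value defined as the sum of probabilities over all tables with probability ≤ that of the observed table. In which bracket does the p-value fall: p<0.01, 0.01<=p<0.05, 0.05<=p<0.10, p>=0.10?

Margins: r₁=7, r₂=12, c₁=12, c₂=7, n=19
p_obs = C(7,2)·C(12,10)/C(19,12); sum pmf over tables with pmf ≤ p_obs
p-value (two-sided) = 0.04491
→ bracket: 0.01<=p<0.05

p-value bracket: 0.01<=p<0.05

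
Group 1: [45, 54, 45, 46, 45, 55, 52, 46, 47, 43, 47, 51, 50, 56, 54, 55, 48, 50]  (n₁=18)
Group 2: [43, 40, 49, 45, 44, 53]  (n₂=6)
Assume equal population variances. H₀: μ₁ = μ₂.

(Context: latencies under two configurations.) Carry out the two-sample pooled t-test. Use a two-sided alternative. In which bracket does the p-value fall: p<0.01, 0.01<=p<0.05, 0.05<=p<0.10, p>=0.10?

p-value bracket: 0.05<=p<0.10

x̄₁=49.389, s₁=4.161, n₁=18
x̄₂=45.667, s₂=4.633, n₂=6
s_p² = [17·4.161² + 5·4.633²]/22 = 18.2551
SE = √(s_p²·(1/18+1/6)) = 2.0141
t = (49.389−45.667)/2.0141 = 1.8481
df = 22
p-value (two-sided) = 0.07808
→ bracket: 0.05<=p<0.10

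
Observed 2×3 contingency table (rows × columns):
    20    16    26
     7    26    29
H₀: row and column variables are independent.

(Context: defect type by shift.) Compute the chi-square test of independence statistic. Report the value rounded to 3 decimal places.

test statistic = 8.804

Row totals [62, 62], col totals [27, 42, 55], n=124
χ² = (20−13.50)²/13.50 + (16−21.00)²/21.00 + (26−27.50)²/27.50 + (7−13.50)²/13.50 + (26−21.00)²/21.00 + (29−27.50)²/27.50 = 8.8038
df = 2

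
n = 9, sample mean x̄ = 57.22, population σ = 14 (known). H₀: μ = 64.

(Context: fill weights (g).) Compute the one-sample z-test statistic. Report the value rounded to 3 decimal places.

test statistic = -1.453

SE = σ/√n = 14/√9 = 4.6667
z = (x̄−μ₀)/SE = (57.22−64)/4.6667 = -1.4529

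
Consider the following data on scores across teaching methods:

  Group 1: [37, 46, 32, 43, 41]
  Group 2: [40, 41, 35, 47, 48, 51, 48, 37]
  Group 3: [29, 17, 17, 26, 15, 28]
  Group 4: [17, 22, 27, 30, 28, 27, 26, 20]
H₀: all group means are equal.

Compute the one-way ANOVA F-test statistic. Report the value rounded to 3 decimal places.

Group means [39.80, 43.38, 22.00, 24.62], grand mean 32.407
SSB = Σnᵢ(x̄ᵢ−x̄)² = 2369.969; SSW = ΣΣ(x−x̄ᵢ)² = 700.550
MSB = 2369.969/3 = 789.9895; MSW = 700.550/23 = 30.4587
F = MSB/MSW = 25.9364
df = (3, 23)

test statistic = 25.936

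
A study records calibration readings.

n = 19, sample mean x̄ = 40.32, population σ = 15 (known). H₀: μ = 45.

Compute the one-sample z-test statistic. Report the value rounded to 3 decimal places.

SE = σ/√n = 15/√19 = 3.4412
z = (x̄−μ₀)/SE = (40.32−45)/3.4412 = -1.3600

test statistic = -1.360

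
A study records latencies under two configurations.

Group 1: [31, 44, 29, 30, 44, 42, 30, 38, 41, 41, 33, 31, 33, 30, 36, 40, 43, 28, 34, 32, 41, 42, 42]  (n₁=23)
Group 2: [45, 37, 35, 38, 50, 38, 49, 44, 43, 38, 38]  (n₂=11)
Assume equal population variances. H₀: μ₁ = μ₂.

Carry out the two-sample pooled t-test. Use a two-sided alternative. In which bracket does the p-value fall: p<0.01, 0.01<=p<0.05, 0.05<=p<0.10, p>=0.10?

p-value bracket: 0.01<=p<0.05

x̄₁=36.304, s₁=5.588, n₁=23
x̄₂=41.364, s₂=5.104, n₂=11
s_p² = [22·5.588² + 10·5.104²]/32 = 29.6067
SE = √(s_p²·(1/23+1/11)) = 1.9947
t = (36.304−41.364)/1.9947 = -2.5364
df = 32
p-value (two-sided) = 0.01628
→ bracket: 0.01<=p<0.05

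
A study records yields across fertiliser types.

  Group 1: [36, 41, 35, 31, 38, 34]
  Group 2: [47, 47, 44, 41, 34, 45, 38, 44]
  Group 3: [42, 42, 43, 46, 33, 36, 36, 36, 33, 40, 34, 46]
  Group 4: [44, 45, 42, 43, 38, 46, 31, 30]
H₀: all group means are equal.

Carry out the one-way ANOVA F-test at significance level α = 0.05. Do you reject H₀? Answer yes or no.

Group means [35.83, 42.50, 38.92, 39.88], grand mean 39.441
SSB = Σnᵢ(x̄ᵢ−x̄)² = 157.757; SSW = ΣΣ(x−x̄ᵢ)² = 736.625
MSB = 157.757/3 = 52.5858; MSW = 736.625/30 = 24.5542
F = MSB/MSW = 2.1416
df = (3, 30)
p-value (upper-tail) = 0.11578
At α=0.05: p ≥ α → fail to reject H₀

reject H₀: no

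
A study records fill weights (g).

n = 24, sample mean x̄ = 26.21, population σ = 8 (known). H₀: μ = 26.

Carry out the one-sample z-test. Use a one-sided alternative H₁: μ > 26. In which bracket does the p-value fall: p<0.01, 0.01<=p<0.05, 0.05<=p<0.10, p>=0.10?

SE = σ/√n = 8/√24 = 1.6330
z = (x̄−μ₀)/SE = (26.21−26)/1.6330 = 0.1286
p-value (one-sided, H₁ greater) = 0.44884
→ bracket: p>=0.10

p-value bracket: p>=0.10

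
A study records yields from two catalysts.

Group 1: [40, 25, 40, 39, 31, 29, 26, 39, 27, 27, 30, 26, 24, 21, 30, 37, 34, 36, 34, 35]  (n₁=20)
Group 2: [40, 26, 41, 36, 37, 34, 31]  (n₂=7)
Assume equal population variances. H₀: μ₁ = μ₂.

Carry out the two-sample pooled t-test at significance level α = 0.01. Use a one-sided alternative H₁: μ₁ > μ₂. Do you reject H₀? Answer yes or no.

x̄₁=31.500, s₁=5.862, n₁=20
x̄₂=35.000, s₂=5.228, n₂=7
s_p² = [19·5.862² + 6·5.228²]/25 = 32.6800
SE = √(s_p²·(1/20+1/7)) = 2.5105
t = (31.500−35.000)/2.5105 = -1.3941
df = 25
p-value (one-sided, H₁ greater) = 0.91223
At α=0.01: p ≥ α → fail to reject H₀

reject H₀: no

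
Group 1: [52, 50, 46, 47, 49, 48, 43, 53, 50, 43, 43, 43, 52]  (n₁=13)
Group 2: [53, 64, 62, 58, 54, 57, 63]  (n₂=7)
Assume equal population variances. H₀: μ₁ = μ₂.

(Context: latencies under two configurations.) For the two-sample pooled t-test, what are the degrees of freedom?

degrees of freedom = 18

df = n₁ + n₂ − 2 = 13 + 7 − 2 = 18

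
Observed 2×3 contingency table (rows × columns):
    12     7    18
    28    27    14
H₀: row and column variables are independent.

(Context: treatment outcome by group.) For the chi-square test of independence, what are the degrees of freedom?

df = (r−1)(c−1) = (2−1)·(3−1) = 2

degrees of freedom = 2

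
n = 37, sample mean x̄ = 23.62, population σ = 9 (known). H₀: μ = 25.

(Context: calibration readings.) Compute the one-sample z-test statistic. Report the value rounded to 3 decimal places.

test statistic = -0.933

SE = σ/√n = 9/√37 = 1.4796
z = (x̄−μ₀)/SE = (23.62−25)/1.4796 = -0.9327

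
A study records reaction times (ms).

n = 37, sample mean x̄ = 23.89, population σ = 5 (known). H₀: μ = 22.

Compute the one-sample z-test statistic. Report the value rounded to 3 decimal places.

SE = σ/√n = 5/√37 = 0.8220
z = (x̄−μ₀)/SE = (23.89−22)/0.8220 = 2.2993

test statistic = 2.299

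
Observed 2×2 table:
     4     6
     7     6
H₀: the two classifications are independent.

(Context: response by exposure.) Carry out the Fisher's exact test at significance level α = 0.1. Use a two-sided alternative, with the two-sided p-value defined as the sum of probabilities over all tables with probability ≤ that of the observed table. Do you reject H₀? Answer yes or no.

Margins: r₁=10, r₂=13, c₁=11, c₂=12, n=23
p_obs = C(10,4)·C(13,7)/C(23,11); sum pmf over tables with pmf ≤ p_obs
p-value (two-sided) = 0.68017
At α=0.1: p ≥ α → fail to reject H₀

reject H₀: no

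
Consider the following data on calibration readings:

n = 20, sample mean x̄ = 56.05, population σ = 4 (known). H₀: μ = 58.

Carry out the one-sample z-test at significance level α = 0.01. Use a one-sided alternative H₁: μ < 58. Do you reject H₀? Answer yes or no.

SE = σ/√n = 4/√20 = 0.8944
z = (x̄−μ₀)/SE = (56.05−58)/0.8944 = -2.1802
p-value (one-sided, H₁ less) = 0.01462
At α=0.01: p ≥ α → fail to reject H₀

reject H₀: no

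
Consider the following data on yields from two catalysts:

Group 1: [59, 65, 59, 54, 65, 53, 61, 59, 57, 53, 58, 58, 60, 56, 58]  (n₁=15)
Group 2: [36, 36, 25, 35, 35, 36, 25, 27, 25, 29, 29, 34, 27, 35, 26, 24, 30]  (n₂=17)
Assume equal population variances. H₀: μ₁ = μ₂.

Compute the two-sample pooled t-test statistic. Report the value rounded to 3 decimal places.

test statistic = 18.900

x̄₁=58.333, s₁=3.619, n₁=15
x̄₂=30.235, s₂=4.644, n₂=17
s_p² = [14·3.619² + 16·4.644²]/30 = 17.6131
SE = √(s_p²·(1/15+1/17)) = 1.4867
t = (58.333−30.235)/1.4867 = 18.8996
df = 30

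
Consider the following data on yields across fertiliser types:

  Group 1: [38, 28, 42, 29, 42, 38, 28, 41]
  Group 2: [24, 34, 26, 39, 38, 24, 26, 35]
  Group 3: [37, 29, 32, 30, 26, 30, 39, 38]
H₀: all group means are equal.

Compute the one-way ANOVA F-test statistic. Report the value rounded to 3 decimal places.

Group means [35.75, 30.75, 32.62], grand mean 33.042
SSB = Σnᵢ(x̄ᵢ−x̄)² = 102.083; SSW = ΣΣ(x−x̄ᵢ)² = 726.875
MSB = 102.083/2 = 51.0417; MSW = 726.875/21 = 34.6131
F = MSB/MSW = 1.4746
df = (2, 21)

test statistic = 1.475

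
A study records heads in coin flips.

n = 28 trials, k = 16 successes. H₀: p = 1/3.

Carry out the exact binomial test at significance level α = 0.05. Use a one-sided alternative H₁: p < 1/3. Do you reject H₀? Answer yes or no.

Exact binomial: n=28, k=16, p₀=1/3=0.3333
P(X≤16) from Σ C(n,i)·p₀^i·(1−p₀)^(n−i)
p-value (one-sided, H₁ less) = 0.99729
At α=0.05: p ≥ α → fail to reject H₀

reject H₀: no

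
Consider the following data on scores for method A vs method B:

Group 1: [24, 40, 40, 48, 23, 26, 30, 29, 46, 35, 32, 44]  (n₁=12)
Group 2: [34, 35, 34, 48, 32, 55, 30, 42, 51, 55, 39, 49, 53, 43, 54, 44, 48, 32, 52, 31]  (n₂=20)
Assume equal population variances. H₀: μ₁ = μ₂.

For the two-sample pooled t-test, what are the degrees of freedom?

df = n₁ + n₂ − 2 = 12 + 20 − 2 = 30

degrees of freedom = 30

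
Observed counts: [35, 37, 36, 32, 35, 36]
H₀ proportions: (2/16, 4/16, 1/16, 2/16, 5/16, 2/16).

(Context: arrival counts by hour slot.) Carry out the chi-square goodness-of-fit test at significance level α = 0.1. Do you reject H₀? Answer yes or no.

n = 211; E_i = n·p_i = [26.38, 52.75, 13.19, 26.38, 65.94, 26.38]
χ² = (35−26.38)²/26.38 + (37−52.75)²/52.75 + (36−13.19)²/13.19 + (32−26.38)²/26.38 + (35−65.94)²/65.94 + (36−26.38)²/26.38 = 66.2133
df = 5
p-value (upper-tail) = 0.00000
At α=0.1: p < α → reject H₀

reject H₀: yes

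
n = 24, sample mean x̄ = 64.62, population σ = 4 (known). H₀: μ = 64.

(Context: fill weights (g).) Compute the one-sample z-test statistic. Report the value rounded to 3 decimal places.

test statistic = 0.759

SE = σ/√n = 4/√24 = 0.8165
z = (x̄−μ₀)/SE = (64.62−64)/0.8165 = 0.7593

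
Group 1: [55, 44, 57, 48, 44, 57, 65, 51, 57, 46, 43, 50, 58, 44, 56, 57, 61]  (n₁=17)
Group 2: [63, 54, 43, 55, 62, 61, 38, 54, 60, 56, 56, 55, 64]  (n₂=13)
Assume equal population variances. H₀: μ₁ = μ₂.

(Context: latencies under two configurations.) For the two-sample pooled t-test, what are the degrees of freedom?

df = n₁ + n₂ − 2 = 17 + 13 − 2 = 28

degrees of freedom = 28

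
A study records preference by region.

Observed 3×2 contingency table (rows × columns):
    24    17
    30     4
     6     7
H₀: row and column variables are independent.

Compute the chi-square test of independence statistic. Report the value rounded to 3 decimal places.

Row totals [41, 34, 13], col totals [60, 28], n=88
χ² = (24−27.95)²/27.95 + (17−13.05)²/13.05 + (30−23.18)²/23.18 + (4−10.82)²/10.82 + (6−8.86)²/8.86 + (7−4.14)²/4.14 = 10.9684
df = 2

test statistic = 10.968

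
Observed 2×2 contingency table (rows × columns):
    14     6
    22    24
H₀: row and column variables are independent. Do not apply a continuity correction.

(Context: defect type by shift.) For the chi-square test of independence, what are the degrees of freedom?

degrees of freedom = 1

df = (r−1)(c−1) = (2−1)·(2−1) = 1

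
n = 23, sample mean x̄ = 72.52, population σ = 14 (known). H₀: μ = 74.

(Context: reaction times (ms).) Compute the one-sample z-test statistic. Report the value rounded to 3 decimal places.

test statistic = -0.507

SE = σ/√n = 14/√23 = 2.9192
z = (x̄−μ₀)/SE = (72.52−74)/2.9192 = -0.5070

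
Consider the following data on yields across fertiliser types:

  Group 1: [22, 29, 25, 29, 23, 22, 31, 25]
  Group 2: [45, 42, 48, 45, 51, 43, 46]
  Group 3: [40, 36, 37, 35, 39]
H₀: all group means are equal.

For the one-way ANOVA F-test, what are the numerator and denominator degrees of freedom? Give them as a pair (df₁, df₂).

degrees of freedom = [2, 17]

k = 3 groups, N = 20 total
df = (k−1, N−k) = (3−1, 20−3) = (2, 17)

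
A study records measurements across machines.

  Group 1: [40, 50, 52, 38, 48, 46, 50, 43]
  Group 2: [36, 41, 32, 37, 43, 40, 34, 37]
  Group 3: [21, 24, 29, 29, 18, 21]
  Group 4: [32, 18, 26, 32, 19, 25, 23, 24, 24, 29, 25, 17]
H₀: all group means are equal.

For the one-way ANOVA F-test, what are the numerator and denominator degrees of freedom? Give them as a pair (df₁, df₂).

degrees of freedom = [3, 30]

k = 4 groups, N = 34 total
df = (k−1, N−k) = (4−1, 34−4) = (3, 30)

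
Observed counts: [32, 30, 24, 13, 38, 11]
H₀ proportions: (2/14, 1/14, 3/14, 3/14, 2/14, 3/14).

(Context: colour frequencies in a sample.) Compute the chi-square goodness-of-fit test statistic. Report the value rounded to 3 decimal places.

test statistic = 81.171

n = 148; E_i = n·p_i = [21.14, 10.57, 31.71, 31.71, 21.14, 31.71]
χ² = (32−21.14)²/21.14 + (30−10.57)²/10.57 + (24−31.71)²/31.71 + (13−31.71)²/31.71 + (38−21.14)²/21.14 + (11−31.71)²/31.71 = 81.1712
df = 5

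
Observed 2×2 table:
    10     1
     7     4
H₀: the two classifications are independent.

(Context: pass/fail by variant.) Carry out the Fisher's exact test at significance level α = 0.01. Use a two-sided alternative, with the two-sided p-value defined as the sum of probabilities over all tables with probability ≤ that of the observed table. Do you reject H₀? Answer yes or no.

Margins: r₁=11, r₂=11, c₁=17, c₂=5, n=22
p_obs = C(11,10)·C(11,7)/C(22,17); sum pmf over tables with pmf ≤ p_obs
p-value (two-sided) = 0.31078
At α=0.01: p ≥ α → fail to reject H₀

reject H₀: no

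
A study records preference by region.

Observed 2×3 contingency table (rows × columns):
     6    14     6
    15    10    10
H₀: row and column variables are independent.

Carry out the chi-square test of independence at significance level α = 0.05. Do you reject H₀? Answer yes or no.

reject H₀: no

Row totals [26, 35], col totals [21, 24, 16], n=61
χ² = (6−8.95)²/8.95 + (14−10.23)²/10.23 + (6−6.82)²/6.82 + (15−12.05)²/12.05 + (10−13.77)²/13.77 + (10−9.18)²/9.18 = 4.2893
df = 2
p-value (upper-tail) = 0.11711
At α=0.05: p ≥ α → fail to reject H₀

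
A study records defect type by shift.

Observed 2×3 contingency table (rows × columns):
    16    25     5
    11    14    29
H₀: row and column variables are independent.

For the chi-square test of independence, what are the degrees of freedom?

df = (r−1)(c−1) = (2−1)·(3−1) = 2

degrees of freedom = 2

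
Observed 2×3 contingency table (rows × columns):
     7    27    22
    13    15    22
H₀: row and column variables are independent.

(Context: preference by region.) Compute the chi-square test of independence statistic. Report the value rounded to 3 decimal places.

test statistic = 4.905

Row totals [56, 50], col totals [20, 42, 44], n=106
χ² = (7−10.57)²/10.57 + (27−22.19)²/22.19 + (22−23.25)²/23.25 + (13−9.43)²/9.43 + (15−19.81)²/19.81 + (22−20.75)²/20.75 = 4.9047
df = 2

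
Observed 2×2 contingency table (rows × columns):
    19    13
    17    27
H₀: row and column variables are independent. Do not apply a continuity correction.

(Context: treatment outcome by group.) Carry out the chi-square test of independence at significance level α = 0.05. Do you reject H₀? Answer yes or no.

reject H₀: no

Row totals [32, 44], col totals [36, 40], n=76
χ² = (19−15.16)²/15.16 + (13−16.84)²/16.84 + (17−20.84)²/20.84 + (27−23.16)²/23.16 = 3.1961
df = 1
p-value (upper-tail) = 0.07382
At α=0.05: p ≥ α → fail to reject H₀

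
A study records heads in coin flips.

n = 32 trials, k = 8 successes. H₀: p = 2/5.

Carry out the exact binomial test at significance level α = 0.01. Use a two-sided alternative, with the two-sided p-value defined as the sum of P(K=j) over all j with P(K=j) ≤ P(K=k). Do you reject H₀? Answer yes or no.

Exact binomial: n=32, k=8, p₀=2/5=0.4000
P(X=j) = C(n,j)·p₀^j·(1−p₀)^(n−j); p = Σ P(X=j) over j with P(X=j) ≤ P(X=8)
p-value (two-sided) = 0.10375
At α=0.01: p ≥ α → fail to reject H₀

reject H₀: no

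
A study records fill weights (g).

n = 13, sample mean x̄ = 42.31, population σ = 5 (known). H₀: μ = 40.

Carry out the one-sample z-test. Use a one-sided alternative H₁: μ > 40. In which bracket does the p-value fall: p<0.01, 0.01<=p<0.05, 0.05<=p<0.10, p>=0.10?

SE = σ/√n = 5/√13 = 1.3868
z = (x̄−μ₀)/SE = (42.31−40)/1.3868 = 1.6658
p-value (one-sided, H₁ greater) = 0.04788
→ bracket: 0.01<=p<0.05

p-value bracket: 0.01<=p<0.05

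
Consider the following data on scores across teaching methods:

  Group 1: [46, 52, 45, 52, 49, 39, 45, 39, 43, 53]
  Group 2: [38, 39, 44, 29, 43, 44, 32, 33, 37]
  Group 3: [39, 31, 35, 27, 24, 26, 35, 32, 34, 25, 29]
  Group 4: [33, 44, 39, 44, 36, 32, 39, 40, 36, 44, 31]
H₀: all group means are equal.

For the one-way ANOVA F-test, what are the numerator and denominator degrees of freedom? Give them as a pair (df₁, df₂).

k = 4 groups, N = 41 total
df = (k−1, N−k) = (4−1, 41−4) = (3, 37)

degrees of freedom = [3, 37]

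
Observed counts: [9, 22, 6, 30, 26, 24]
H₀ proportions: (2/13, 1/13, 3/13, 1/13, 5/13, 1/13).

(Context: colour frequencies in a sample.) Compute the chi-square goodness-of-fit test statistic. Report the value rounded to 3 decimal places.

test statistic = 121.633

n = 117; E_i = n·p_i = [18.00, 9.00, 27.00, 9.00, 45.00, 9.00]
χ² = (9−18.00)²/18.00 + (22−9.00)²/9.00 + (6−27.00)²/27.00 + (30−9.00)²/9.00 + (26−45.00)²/45.00 + (24−9.00)²/9.00 = 121.6333
df = 5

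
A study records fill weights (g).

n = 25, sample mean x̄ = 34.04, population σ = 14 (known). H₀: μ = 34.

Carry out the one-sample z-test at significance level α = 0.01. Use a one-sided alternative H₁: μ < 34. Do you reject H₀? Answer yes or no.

SE = σ/√n = 14/√25 = 2.8000
z = (x̄−μ₀)/SE = (34.04−34)/2.8000 = 0.0143
p-value (one-sided, H₁ less) = 0.50570
At α=0.01: p ≥ α → fail to reject H₀

reject H₀: no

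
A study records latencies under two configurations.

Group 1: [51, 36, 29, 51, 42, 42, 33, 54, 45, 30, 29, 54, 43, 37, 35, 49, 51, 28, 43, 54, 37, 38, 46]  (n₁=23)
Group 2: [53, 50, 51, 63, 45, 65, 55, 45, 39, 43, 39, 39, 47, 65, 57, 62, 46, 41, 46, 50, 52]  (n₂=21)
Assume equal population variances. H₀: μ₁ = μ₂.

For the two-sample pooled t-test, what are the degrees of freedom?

degrees of freedom = 42

df = n₁ + n₂ − 2 = 23 + 21 − 2 = 42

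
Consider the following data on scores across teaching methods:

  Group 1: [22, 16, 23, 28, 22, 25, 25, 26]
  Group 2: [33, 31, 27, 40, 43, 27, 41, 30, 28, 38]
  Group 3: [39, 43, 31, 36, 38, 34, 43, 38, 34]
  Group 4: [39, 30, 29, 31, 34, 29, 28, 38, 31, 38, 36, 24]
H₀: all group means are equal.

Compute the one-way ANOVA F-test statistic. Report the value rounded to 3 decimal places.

Group means [23.38, 33.80, 37.33, 32.25], grand mean 32.000
SSB = Σnᵢ(x̄ᵢ−x̄)² = 884.275; SSW = ΣΣ(x−x̄ᵢ)² = 809.725
MSB = 884.275/3 = 294.7583; MSW = 809.725/35 = 23.1350
F = MSB/MSW = 12.7408
df = (3, 35)

test statistic = 12.741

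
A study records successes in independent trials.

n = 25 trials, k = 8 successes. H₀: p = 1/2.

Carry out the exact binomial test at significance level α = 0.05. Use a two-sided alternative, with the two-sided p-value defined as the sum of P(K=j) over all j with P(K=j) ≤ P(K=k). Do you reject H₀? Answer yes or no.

Exact binomial: n=25, k=8, p₀=1/2=0.5000
P(X=j) = C(n,j)·p₀^j·(1−p₀)^(n−j); p = Σ P(X=j) over j with P(X=j) ≤ P(X=8)
p-value (two-sided) = 0.10775
At α=0.05: p ≥ α → fail to reject H₀

reject H₀: no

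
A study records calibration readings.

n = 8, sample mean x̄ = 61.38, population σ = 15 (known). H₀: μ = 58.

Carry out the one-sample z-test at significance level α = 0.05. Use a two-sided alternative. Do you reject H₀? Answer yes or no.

reject H₀: no

SE = σ/√n = 15/√8 = 5.3033
z = (x̄−μ₀)/SE = (61.38−58)/5.3033 = 0.6373
p-value (two-sided) = 0.52390
At α=0.05: p ≥ α → fail to reject H₀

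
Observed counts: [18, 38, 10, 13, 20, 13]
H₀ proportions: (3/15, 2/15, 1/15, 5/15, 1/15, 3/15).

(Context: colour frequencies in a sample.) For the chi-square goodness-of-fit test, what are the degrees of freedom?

degrees of freedom = 5

df = k − 1 = 6 − 1 = 5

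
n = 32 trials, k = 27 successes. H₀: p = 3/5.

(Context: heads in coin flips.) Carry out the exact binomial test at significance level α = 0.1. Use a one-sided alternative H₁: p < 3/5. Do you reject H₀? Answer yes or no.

Exact binomial: n=32, k=27, p₀=3/5=0.6000
P(X≤27) from Σ C(n,i)·p₀^i·(1−p₀)^(n−i)
p-value (one-sided, H₁ less) = 0.99930
At α=0.1: p ≥ α → fail to reject H₀

reject H₀: no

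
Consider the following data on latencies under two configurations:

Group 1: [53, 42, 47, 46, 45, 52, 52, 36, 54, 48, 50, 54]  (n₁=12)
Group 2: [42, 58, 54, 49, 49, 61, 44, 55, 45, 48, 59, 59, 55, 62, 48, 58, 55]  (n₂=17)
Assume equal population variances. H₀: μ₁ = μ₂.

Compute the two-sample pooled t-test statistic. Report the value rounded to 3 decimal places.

test statistic = -2.119

x̄₁=48.250, s₁=5.446, n₁=12
x̄₂=53.000, s₂=6.265, n₂=17
s_p² = [11·5.446² + 16·6.265²]/27 = 35.3426
SE = √(s_p²·(1/12+1/17)) = 2.2415
t = (48.250−53.000)/2.2415 = -2.1191
df = 27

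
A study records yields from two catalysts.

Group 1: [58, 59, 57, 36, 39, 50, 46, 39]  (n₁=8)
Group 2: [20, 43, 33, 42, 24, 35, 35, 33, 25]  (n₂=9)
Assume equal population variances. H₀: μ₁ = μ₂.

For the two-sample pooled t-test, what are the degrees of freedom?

df = n₁ + n₂ − 2 = 8 + 9 − 2 = 15

degrees of freedom = 15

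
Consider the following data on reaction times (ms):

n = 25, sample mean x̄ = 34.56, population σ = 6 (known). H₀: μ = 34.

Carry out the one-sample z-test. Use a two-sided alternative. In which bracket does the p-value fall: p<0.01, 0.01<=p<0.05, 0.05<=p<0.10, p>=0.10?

p-value bracket: p>=0.10

SE = σ/√n = 6/√25 = 1.2000
z = (x̄−μ₀)/SE = (34.56−34)/1.2000 = 0.4667
p-value (two-sided) = 0.64074
→ bracket: p>=0.10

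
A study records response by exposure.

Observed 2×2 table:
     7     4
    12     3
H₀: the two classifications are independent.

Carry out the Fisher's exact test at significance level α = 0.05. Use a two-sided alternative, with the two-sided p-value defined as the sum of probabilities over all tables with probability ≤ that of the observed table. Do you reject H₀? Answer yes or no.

reject H₀: no

Margins: r₁=11, r₂=15, c₁=19, c₂=7, n=26
p_obs = C(11,7)·C(15,12)/C(26,19); sum pmf over tables with pmf ≤ p_obs
p-value (two-sided) = 0.40652
At α=0.05: p ≥ α → fail to reject H₀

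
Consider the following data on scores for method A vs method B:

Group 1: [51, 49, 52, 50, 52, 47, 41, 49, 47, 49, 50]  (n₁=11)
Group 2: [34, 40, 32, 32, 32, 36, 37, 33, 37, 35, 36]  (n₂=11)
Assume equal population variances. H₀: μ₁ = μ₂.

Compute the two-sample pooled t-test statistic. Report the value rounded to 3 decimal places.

x̄₁=48.818, s₁=3.093, n₁=11
x̄₂=34.909, s₂=2.587, n₂=11
s_p² = [10·3.093² + 10·2.587²]/20 = 8.1273
SE = √(s_p²·(1/11+1/11)) = 1.2156
t = (48.818−34.909)/1.2156 = 11.4422
df = 20

test statistic = 11.442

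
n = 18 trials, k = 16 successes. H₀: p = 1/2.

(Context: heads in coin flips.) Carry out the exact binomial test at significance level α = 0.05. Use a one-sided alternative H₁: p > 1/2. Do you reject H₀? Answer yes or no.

Exact binomial: n=18, k=16, p₀=1/2=0.5000
P(X≥16) from Σ C(n,i)·p₀^i·(1−p₀)^(n−i)
p-value (one-sided, H₁ greater) = 0.00066
At α=0.05: p < α → reject H₀

reject H₀: yes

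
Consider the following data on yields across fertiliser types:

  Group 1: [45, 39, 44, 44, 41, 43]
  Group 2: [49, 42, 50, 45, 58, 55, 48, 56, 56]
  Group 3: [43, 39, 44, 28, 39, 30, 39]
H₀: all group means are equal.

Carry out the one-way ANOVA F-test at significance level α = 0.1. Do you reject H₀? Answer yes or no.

reject H₀: yes

Group means [42.67, 51.00, 37.43], grand mean 44.409
SSB = Σnᵢ(x̄ᵢ−x̄)² = 750.271; SSW = ΣΣ(x−x̄ᵢ)² = 497.048
MSB = 750.271/2 = 375.1353; MSW = 497.048/19 = 26.1604
F = MSB/MSW = 14.3398
df = (2, 19)
p-value (upper-tail) = 0.00016
At α=0.1: p < α → reject H₀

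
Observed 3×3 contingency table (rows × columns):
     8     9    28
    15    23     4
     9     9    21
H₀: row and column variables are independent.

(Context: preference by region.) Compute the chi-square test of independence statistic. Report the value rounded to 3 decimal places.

Row totals [45, 42, 39], col totals [32, 41, 53], n=126
χ² = (8−11.43)²/11.43 + (9−14.64)²/14.64 + (28−18.93)²/18.93 + (15−10.67)²/10.67 + (23−13.67)²/13.67 + (4−17.67)²/17.67 + (9−9.90)²/9.90 + (9−12.69)²/12.69 + (21−16.40)²/16.40 = 28.7004
df = 4

test statistic = 28.700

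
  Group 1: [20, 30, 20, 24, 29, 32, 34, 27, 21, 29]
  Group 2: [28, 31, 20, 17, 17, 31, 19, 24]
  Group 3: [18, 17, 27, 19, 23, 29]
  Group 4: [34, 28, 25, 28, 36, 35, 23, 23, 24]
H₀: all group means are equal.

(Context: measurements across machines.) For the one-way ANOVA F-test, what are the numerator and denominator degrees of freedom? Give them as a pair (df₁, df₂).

degrees of freedom = [3, 29]

k = 4 groups, N = 33 total
df = (k−1, N−k) = (4−1, 33−4) = (3, 29)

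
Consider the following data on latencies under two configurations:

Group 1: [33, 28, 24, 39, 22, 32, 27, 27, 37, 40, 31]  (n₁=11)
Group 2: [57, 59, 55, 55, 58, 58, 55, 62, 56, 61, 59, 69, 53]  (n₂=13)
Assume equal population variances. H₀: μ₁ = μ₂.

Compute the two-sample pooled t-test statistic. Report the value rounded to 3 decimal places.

x̄₁=30.909, s₁=5.974, n₁=11
x̄₂=58.231, s₂=4.126, n₂=13
s_p² = [10·5.974² + 12·4.126²]/22 = 25.5099
SE = √(s_p²·(1/11+1/13)) = 2.0691
t = (30.909−58.231)/2.0691 = -13.2043
df = 22

test statistic = -13.204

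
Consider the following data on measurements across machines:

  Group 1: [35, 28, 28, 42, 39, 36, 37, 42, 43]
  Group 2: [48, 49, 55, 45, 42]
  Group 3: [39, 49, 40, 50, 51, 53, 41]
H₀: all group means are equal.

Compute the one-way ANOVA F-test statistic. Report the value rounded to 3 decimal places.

Group means [36.67, 47.80, 46.14], grand mean 42.476
SSB = Σnᵢ(x̄ᵢ−x̄)² = 539.581; SSW = ΣΣ(x−x̄ᵢ)² = 559.657
MSB = 539.581/2 = 269.7905; MSW = 559.657/18 = 31.0921
F = MSB/MSW = 8.6771
df = (2, 18)

test statistic = 8.677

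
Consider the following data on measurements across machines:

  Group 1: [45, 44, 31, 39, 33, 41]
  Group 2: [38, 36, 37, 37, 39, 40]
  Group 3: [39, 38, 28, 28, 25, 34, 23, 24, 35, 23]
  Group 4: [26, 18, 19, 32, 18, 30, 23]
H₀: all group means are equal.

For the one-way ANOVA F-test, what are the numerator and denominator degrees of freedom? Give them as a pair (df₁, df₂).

degrees of freedom = [3, 25]

k = 4 groups, N = 29 total
df = (k−1, N−k) = (4−1, 29−4) = (3, 25)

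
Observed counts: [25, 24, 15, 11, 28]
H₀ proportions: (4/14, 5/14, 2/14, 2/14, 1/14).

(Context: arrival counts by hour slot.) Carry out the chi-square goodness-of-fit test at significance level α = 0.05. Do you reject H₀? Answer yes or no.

n = 103; E_i = n·p_i = [29.43, 36.79, 14.71, 14.71, 7.36]
χ² = (25−29.43)²/29.43 + (24−36.79)²/36.79 + (15−14.71)²/14.71 + (11−14.71)²/14.71 + (28−7.36)²/7.36 = 63.9738
df = 4
p-value (upper-tail) = 0.00000
At α=0.05: p < α → reject H₀

reject H₀: yes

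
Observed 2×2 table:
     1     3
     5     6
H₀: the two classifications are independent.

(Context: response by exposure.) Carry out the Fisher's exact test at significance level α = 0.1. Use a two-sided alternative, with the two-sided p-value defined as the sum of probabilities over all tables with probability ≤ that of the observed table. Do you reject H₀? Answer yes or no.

Margins: r₁=4, r₂=11, c₁=6, c₂=9, n=15
p_obs = C(4,1)·C(11,5)/C(15,6); sum pmf over tables with pmf ≤ p_obs
p-value (two-sided) = 0.60440
At α=0.1: p ≥ α → fail to reject H₀

reject H₀: no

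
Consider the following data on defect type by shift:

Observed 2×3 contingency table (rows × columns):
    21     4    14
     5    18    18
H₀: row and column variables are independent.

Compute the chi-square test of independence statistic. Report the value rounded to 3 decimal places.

test statistic = 19.217

Row totals [39, 41], col totals [26, 22, 32], n=80
χ² = (21−12.68)²/12.68 + (4−10.72)²/10.72 + (14−15.60)²/15.60 + (5−13.32)²/13.32 + (18−11.28)²/11.28 + (18−16.40)²/16.40 = 19.2173
df = 2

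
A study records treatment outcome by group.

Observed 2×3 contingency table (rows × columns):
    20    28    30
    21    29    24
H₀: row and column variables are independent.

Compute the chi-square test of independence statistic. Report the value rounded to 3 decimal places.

test statistic = 0.604

Row totals [78, 74], col totals [41, 57, 54], n=152
χ² = (20−21.04)²/21.04 + (28−29.25)²/29.25 + (30−27.71)²/27.71 + (21−19.96)²/19.96 + (29−27.75)²/27.75 + (24−26.29)²/26.29 = 0.6038
df = 2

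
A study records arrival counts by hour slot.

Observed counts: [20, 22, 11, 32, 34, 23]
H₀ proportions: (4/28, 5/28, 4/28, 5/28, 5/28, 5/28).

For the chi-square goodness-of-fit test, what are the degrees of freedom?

df = k − 1 = 6 − 1 = 5

degrees of freedom = 5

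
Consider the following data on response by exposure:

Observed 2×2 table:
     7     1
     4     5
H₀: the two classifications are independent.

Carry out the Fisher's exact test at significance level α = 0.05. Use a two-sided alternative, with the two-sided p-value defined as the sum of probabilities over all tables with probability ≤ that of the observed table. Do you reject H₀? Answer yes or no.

reject H₀: no

Margins: r₁=8, r₂=9, c₁=11, c₂=6, n=17
p_obs = C(8,7)·C(9,4)/C(17,11); sum pmf over tables with pmf ≤ p_obs
p-value (two-sided) = 0.13122
At α=0.05: p ≥ α → fail to reject H₀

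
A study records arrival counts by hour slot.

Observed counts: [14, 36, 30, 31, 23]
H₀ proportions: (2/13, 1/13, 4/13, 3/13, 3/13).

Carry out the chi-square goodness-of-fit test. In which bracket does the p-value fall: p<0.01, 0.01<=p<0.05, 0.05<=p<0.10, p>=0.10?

p-value bracket: p<0.01

n = 134; E_i = n·p_i = [20.62, 10.31, 41.23, 30.92, 30.92]
χ² = (14−20.62)²/20.62 + (36−10.31)²/10.31 + (30−41.23)²/41.23 + (31−30.92)²/30.92 + (23−30.92)²/30.92 = 71.2512
df = 4
p-value (upper-tail) = 0.00000
→ bracket: p<0.01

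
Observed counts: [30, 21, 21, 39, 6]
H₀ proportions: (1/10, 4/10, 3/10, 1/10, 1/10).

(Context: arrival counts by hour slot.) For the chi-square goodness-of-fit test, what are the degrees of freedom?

df = k − 1 = 5 − 1 = 4

degrees of freedom = 4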